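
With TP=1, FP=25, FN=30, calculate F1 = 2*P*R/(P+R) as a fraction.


F1 = 2 * P * R / (P + R)
P = TP/(TP+FP) = 1/26 = 1/26
R = TP/(TP+FN) = 1/31 = 1/31
2 * P * R = 2 * 1/26 * 1/31 = 1/403
P + R = 1/26 + 1/31 = 57/806
F1 = 1/403 / 57/806 = 2/57

2/57


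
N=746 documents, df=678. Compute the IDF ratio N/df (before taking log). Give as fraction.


IDF ratio = N / df
= 746 / 678
= 373/339

373/339


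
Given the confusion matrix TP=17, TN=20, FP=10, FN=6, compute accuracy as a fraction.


Accuracy = (TP + TN) / (TP + TN + FP + FN)
TP + TN = 17 + 20 = 37
Total = 17 + 20 + 10 + 6 = 53
Accuracy = 37 / 53 = 37/53

37/53


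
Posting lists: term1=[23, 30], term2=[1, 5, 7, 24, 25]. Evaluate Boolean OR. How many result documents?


Boolean OR: find union of posting lists
term1 docs: [23, 30]
term2 docs: [1, 5, 7, 24, 25]
Union: [1, 5, 7, 23, 24, 25, 30]
|union| = 7

7


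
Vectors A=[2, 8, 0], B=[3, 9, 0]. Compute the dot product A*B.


Dot product = sum of element-wise products
A[0]*B[0] = 2*3 = 6
A[1]*B[1] = 8*9 = 72
A[2]*B[2] = 0*0 = 0
Sum = 6 + 72 + 0 = 78

78


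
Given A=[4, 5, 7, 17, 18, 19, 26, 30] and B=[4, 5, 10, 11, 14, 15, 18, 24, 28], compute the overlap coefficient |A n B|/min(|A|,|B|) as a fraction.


A intersect B = [4, 5, 18]
|A intersect B| = 3
min(|A|, |B|) = min(8, 9) = 8
Overlap = 3 / 8 = 3/8

3/8


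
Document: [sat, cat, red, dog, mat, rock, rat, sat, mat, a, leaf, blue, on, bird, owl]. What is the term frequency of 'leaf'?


Document has 15 words
Scanning for 'leaf':
Found at positions: [10]
Count = 1

1


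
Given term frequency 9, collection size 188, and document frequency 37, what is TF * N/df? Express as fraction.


TF * (N/df)
= 9 * (188/37)
= 9 * 188/37
= 1692/37

1692/37


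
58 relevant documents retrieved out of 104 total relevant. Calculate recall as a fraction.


Recall = retrieved_relevant / total_relevant
= 58 / 104
= 58 / (58 + 46)
= 29/52

29/52


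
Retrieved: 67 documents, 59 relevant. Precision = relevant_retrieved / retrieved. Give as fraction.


Precision = relevant_retrieved / total_retrieved
= 59 / 67
= 59 / (59 + 8)
= 59/67

59/67


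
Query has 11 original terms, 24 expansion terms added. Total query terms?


Original terms: 11
Expansion terms: 24
Total = 11 + 24 = 35

35


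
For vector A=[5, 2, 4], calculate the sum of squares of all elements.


|A|^2 = sum of squared components
A[0]^2 = 5^2 = 25
A[1]^2 = 2^2 = 4
A[2]^2 = 4^2 = 16
Sum = 25 + 4 + 16 = 45

45


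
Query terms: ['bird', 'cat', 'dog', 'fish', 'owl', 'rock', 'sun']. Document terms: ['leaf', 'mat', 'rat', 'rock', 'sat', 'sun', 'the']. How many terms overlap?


Query terms: ['bird', 'cat', 'dog', 'fish', 'owl', 'rock', 'sun']
Document terms: ['leaf', 'mat', 'rat', 'rock', 'sat', 'sun', 'the']
Common terms: ['rock', 'sun']
Overlap count = 2

2


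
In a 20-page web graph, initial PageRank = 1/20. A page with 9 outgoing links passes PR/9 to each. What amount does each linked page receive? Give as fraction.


Initial PR = 1/20 = 1/20
Outlinks = 9
Contribution per link = PR / outlinks
= 1/20 / 9
= 1/180

1/180


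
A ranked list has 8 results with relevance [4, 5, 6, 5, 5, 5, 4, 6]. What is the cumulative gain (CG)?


Cumulative Gain = sum of relevance scores
Position 1: rel=4, running sum=4
Position 2: rel=5, running sum=9
Position 3: rel=6, running sum=15
Position 4: rel=5, running sum=20
Position 5: rel=5, running sum=25
Position 6: rel=5, running sum=30
Position 7: rel=4, running sum=34
Position 8: rel=6, running sum=40
CG = 40

40


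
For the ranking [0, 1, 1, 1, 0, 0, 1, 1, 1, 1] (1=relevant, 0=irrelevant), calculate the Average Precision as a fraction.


Computing P@k for each relevant position:
Position 1: not relevant
Position 2: relevant, P@2 = 1/2 = 1/2
Position 3: relevant, P@3 = 2/3 = 2/3
Position 4: relevant, P@4 = 3/4 = 3/4
Position 5: not relevant
Position 6: not relevant
Position 7: relevant, P@7 = 4/7 = 4/7
Position 8: relevant, P@8 = 5/8 = 5/8
Position 9: relevant, P@9 = 6/9 = 2/3
Position 10: relevant, P@10 = 7/10 = 7/10
Sum of P@k = 1/2 + 2/3 + 3/4 + 4/7 + 5/8 + 2/3 + 7/10 = 3763/840
AP = 3763/840 / 7 = 3763/5880

3763/5880


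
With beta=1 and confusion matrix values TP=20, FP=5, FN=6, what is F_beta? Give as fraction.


P = TP/(TP+FP) = 20/25 = 4/5
R = TP/(TP+FN) = 20/26 = 10/13
beta^2 = 1^2 = 1
(1 + beta^2) = 2
Numerator = (1+beta^2)*P*R = 16/13
Denominator = beta^2*P + R = 4/5 + 10/13 = 102/65
F_beta = 40/51

40/51


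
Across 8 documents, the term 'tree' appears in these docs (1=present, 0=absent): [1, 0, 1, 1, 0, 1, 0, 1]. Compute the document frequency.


Checking each document for 'tree':
Doc 1: present
Doc 2: absent
Doc 3: present
Doc 4: present
Doc 5: absent
Doc 6: present
Doc 7: absent
Doc 8: present
df = sum of presences = 1 + 0 + 1 + 1 + 0 + 1 + 0 + 1 = 5

5


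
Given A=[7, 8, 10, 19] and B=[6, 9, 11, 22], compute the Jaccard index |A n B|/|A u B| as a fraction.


A intersect B = []
|A intersect B| = 0
A union B = [6, 7, 8, 9, 10, 11, 19, 22]
|A union B| = 8
Jaccard = 0/8 = 0

0


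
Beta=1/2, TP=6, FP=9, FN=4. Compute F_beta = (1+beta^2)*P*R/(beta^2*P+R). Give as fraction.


P = TP/(TP+FP) = 6/15 = 2/5
R = TP/(TP+FN) = 6/10 = 3/5
beta^2 = 1/2^2 = 1/4
(1 + beta^2) = 5/4
Numerator = (1+beta^2)*P*R = 3/10
Denominator = beta^2*P + R = 1/10 + 3/5 = 7/10
F_beta = 3/7

3/7


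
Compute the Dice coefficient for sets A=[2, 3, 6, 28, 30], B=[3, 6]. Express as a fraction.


A intersect B = [3, 6]
|A intersect B| = 2
|A| = 5, |B| = 2
Dice = 2*2 / (5+2)
= 4 / 7 = 4/7

4/7


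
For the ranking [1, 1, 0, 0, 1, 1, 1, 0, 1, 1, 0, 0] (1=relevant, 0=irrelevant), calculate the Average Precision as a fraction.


Computing P@k for each relevant position:
Position 1: relevant, P@1 = 1/1 = 1
Position 2: relevant, P@2 = 2/2 = 1
Position 3: not relevant
Position 4: not relevant
Position 5: relevant, P@5 = 3/5 = 3/5
Position 6: relevant, P@6 = 4/6 = 2/3
Position 7: relevant, P@7 = 5/7 = 5/7
Position 8: not relevant
Position 9: relevant, P@9 = 6/9 = 2/3
Position 10: relevant, P@10 = 7/10 = 7/10
Position 11: not relevant
Position 12: not relevant
Sum of P@k = 1 + 1 + 3/5 + 2/3 + 5/7 + 2/3 + 7/10 = 1123/210
AP = 1123/210 / 7 = 1123/1470

1123/1470


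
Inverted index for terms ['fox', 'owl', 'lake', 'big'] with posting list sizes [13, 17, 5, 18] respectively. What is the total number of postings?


Summing posting list sizes:
'fox': 13 postings
'owl': 17 postings
'lake': 5 postings
'big': 18 postings
Total = 13 + 17 + 5 + 18 = 53

53


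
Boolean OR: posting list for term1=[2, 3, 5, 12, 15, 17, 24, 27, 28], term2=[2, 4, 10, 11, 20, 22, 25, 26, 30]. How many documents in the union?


Boolean OR: find union of posting lists
term1 docs: [2, 3, 5, 12, 15, 17, 24, 27, 28]
term2 docs: [2, 4, 10, 11, 20, 22, 25, 26, 30]
Union: [2, 3, 4, 5, 10, 11, 12, 15, 17, 20, 22, 24, 25, 26, 27, 28, 30]
|union| = 17

17


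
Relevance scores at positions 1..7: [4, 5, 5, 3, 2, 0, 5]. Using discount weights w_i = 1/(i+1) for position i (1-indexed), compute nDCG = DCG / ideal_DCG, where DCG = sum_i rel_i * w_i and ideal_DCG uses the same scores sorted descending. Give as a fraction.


Position discount weights w_i = 1/(i+1) for i=1..7:
Weights = [1/2, 1/3, 1/4, 1/5, 1/6, 1/7, 1/8]
Actual relevance: [4, 5, 5, 3, 2, 0, 5]
DCG = 4/2 + 5/3 + 5/4 + 3/5 + 2/6 + 0/7 + 5/8 = 259/40
Ideal relevance (sorted desc): [5, 5, 5, 4, 3, 2, 0]
Ideal DCG = 5/2 + 5/3 + 5/4 + 4/5 + 3/6 + 2/7 + 0/8 = 2941/420
nDCG = DCG / ideal_DCG = 259/40 / 2941/420 = 5439/5882

5439/5882


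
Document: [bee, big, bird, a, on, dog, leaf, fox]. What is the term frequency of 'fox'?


Document has 8 words
Scanning for 'fox':
Found at positions: [7]
Count = 1

1


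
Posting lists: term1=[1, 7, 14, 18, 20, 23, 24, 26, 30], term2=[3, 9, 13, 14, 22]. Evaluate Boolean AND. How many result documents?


Boolean AND: find intersection of posting lists
term1 docs: [1, 7, 14, 18, 20, 23, 24, 26, 30]
term2 docs: [3, 9, 13, 14, 22]
Intersection: [14]
|intersection| = 1

1


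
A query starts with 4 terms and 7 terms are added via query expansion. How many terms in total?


Original terms: 4
Expansion terms: 7
Total = 4 + 7 = 11

11


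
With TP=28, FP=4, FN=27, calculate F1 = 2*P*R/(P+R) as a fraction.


F1 = 2 * P * R / (P + R)
P = TP/(TP+FP) = 28/32 = 7/8
R = TP/(TP+FN) = 28/55 = 28/55
2 * P * R = 2 * 7/8 * 28/55 = 49/55
P + R = 7/8 + 28/55 = 609/440
F1 = 49/55 / 609/440 = 56/87

56/87


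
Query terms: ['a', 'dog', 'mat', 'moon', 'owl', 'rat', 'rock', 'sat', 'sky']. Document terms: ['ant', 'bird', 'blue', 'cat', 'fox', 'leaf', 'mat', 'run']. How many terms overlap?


Query terms: ['a', 'dog', 'mat', 'moon', 'owl', 'rat', 'rock', 'sat', 'sky']
Document terms: ['ant', 'bird', 'blue', 'cat', 'fox', 'leaf', 'mat', 'run']
Common terms: ['mat']
Overlap count = 1

1


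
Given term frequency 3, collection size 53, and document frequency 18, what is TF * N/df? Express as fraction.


TF * (N/df)
= 3 * (53/18)
= 3 * 53/18
= 53/6

53/6


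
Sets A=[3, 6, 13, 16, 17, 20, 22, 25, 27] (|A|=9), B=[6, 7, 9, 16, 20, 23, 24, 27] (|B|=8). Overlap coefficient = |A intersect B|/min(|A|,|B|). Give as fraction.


A intersect B = [6, 16, 20, 27]
|A intersect B| = 4
min(|A|, |B|) = min(9, 8) = 8
Overlap = 4 / 8 = 1/2

1/2


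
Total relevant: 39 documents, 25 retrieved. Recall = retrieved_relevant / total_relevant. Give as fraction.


Recall = retrieved_relevant / total_relevant
= 25 / 39
= 25 / (25 + 14)
= 25/39

25/39


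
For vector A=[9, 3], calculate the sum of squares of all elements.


|A|^2 = sum of squared components
A[0]^2 = 9^2 = 81
A[1]^2 = 3^2 = 9
Sum = 81 + 9 = 90

90


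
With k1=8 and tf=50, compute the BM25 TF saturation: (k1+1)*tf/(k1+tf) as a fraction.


BM25 TF component = (k1+1)*tf / (k1+tf)
k1 = 8, tf = 50
Numerator = (8+1)*50 = 450
Denominator = 8 + 50 = 58
= 450/58 = 225/29

225/29


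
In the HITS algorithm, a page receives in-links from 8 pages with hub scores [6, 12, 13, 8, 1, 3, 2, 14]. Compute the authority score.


Authority = sum of hub scores of in-linkers
In-link 1: hub score = 6
In-link 2: hub score = 12
In-link 3: hub score = 13
In-link 4: hub score = 8
In-link 5: hub score = 1
In-link 6: hub score = 3
In-link 7: hub score = 2
In-link 8: hub score = 14
Authority = 6 + 12 + 13 + 8 + 1 + 3 + 2 + 14 = 59

59


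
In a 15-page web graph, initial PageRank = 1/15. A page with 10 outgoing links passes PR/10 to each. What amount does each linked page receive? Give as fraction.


Initial PR = 1/15 = 1/15
Outlinks = 10
Contribution per link = PR / outlinks
= 1/15 / 10
= 1/150

1/150


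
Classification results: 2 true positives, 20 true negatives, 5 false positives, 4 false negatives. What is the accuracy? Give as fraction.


Accuracy = (TP + TN) / (TP + TN + FP + FN)
TP + TN = 2 + 20 = 22
Total = 2 + 20 + 5 + 4 = 31
Accuracy = 22 / 31 = 22/31

22/31


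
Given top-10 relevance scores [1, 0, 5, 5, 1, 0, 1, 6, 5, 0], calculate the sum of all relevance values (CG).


Cumulative Gain = sum of relevance scores
Position 1: rel=1, running sum=1
Position 2: rel=0, running sum=1
Position 3: rel=5, running sum=6
Position 4: rel=5, running sum=11
Position 5: rel=1, running sum=12
Position 6: rel=0, running sum=12
Position 7: rel=1, running sum=13
Position 8: rel=6, running sum=19
Position 9: rel=5, running sum=24
Position 10: rel=0, running sum=24
CG = 24

24


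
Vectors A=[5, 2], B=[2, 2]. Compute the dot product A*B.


Dot product = sum of element-wise products
A[0]*B[0] = 5*2 = 10
A[1]*B[1] = 2*2 = 4
Sum = 10 + 4 = 14

14


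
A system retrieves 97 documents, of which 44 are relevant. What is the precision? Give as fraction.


Precision = relevant_retrieved / total_retrieved
= 44 / 97
= 44 / (44 + 53)
= 44/97

44/97


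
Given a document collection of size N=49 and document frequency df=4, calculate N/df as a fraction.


IDF ratio = N / df
= 49 / 4
= 49/4

49/4


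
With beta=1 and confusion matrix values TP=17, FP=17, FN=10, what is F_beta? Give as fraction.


P = TP/(TP+FP) = 17/34 = 1/2
R = TP/(TP+FN) = 17/27 = 17/27
beta^2 = 1^2 = 1
(1 + beta^2) = 2
Numerator = (1+beta^2)*P*R = 17/27
Denominator = beta^2*P + R = 1/2 + 17/27 = 61/54
F_beta = 34/61

34/61


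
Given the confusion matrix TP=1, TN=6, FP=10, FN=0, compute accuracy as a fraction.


Accuracy = (TP + TN) / (TP + TN + FP + FN)
TP + TN = 1 + 6 = 7
Total = 1 + 6 + 10 + 0 = 17
Accuracy = 7 / 17 = 7/17

7/17


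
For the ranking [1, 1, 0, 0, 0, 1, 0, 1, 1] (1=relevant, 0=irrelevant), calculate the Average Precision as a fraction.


Computing P@k for each relevant position:
Position 1: relevant, P@1 = 1/1 = 1
Position 2: relevant, P@2 = 2/2 = 1
Position 3: not relevant
Position 4: not relevant
Position 5: not relevant
Position 6: relevant, P@6 = 3/6 = 1/2
Position 7: not relevant
Position 8: relevant, P@8 = 4/8 = 1/2
Position 9: relevant, P@9 = 5/9 = 5/9
Sum of P@k = 1 + 1 + 1/2 + 1/2 + 5/9 = 32/9
AP = 32/9 / 5 = 32/45

32/45


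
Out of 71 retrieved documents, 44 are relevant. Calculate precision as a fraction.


Precision = relevant_retrieved / total_retrieved
= 44 / 71
= 44 / (44 + 27)
= 44/71

44/71


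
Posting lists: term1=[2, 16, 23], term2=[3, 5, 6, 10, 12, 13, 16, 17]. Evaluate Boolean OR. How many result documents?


Boolean OR: find union of posting lists
term1 docs: [2, 16, 23]
term2 docs: [3, 5, 6, 10, 12, 13, 16, 17]
Union: [2, 3, 5, 6, 10, 12, 13, 16, 17, 23]
|union| = 10

10


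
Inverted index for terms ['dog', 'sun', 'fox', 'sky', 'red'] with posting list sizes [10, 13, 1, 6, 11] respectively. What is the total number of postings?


Summing posting list sizes:
'dog': 10 postings
'sun': 13 postings
'fox': 1 postings
'sky': 6 postings
'red': 11 postings
Total = 10 + 13 + 1 + 6 + 11 = 41

41


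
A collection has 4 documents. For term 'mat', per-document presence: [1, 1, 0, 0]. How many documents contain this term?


Checking each document for 'mat':
Doc 1: present
Doc 2: present
Doc 3: absent
Doc 4: absent
df = sum of presences = 1 + 1 + 0 + 0 = 2

2


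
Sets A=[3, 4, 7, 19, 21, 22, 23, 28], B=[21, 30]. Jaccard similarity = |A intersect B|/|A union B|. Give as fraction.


A intersect B = [21]
|A intersect B| = 1
A union B = [3, 4, 7, 19, 21, 22, 23, 28, 30]
|A union B| = 9
Jaccard = 1/9 = 1/9

1/9


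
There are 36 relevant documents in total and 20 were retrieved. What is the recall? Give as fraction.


Recall = retrieved_relevant / total_relevant
= 20 / 36
= 20 / (20 + 16)
= 5/9

5/9


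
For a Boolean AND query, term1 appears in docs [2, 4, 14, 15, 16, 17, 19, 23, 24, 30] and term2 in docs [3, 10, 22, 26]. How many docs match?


Boolean AND: find intersection of posting lists
term1 docs: [2, 4, 14, 15, 16, 17, 19, 23, 24, 30]
term2 docs: [3, 10, 22, 26]
Intersection: []
|intersection| = 0

0


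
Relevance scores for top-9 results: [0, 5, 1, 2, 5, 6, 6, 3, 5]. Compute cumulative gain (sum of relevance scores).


Cumulative Gain = sum of relevance scores
Position 1: rel=0, running sum=0
Position 2: rel=5, running sum=5
Position 3: rel=1, running sum=6
Position 4: rel=2, running sum=8
Position 5: rel=5, running sum=13
Position 6: rel=6, running sum=19
Position 7: rel=6, running sum=25
Position 8: rel=3, running sum=28
Position 9: rel=5, running sum=33
CG = 33

33


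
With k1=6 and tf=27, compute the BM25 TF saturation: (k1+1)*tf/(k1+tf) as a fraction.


BM25 TF component = (k1+1)*tf / (k1+tf)
k1 = 6, tf = 27
Numerator = (6+1)*27 = 189
Denominator = 6 + 27 = 33
= 189/33 = 63/11

63/11


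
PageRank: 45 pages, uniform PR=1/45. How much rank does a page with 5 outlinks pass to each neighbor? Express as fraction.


Initial PR = 1/45 = 1/45
Outlinks = 5
Contribution per link = PR / outlinks
= 1/45 / 5
= 1/225

1/225


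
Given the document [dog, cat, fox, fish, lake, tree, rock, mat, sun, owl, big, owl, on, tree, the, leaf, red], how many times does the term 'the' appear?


Document has 17 words
Scanning for 'the':
Found at positions: [14]
Count = 1

1


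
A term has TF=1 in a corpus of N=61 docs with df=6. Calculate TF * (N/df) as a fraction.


TF * (N/df)
= 1 * (61/6)
= 1 * 61/6
= 61/6

61/6


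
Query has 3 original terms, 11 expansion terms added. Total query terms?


Original terms: 3
Expansion terms: 11
Total = 3 + 11 = 14

14


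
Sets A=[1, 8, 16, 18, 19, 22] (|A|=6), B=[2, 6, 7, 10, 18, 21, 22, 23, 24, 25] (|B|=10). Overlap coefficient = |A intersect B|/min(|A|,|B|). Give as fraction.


A intersect B = [18, 22]
|A intersect B| = 2
min(|A|, |B|) = min(6, 10) = 6
Overlap = 2 / 6 = 1/3

1/3


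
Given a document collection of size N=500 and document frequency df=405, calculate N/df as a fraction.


IDF ratio = N / df
= 500 / 405
= 100/81

100/81


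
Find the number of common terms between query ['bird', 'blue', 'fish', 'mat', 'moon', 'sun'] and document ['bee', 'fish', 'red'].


Query terms: ['bird', 'blue', 'fish', 'mat', 'moon', 'sun']
Document terms: ['bee', 'fish', 'red']
Common terms: ['fish']
Overlap count = 1

1


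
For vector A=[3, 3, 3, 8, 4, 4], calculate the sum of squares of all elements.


|A|^2 = sum of squared components
A[0]^2 = 3^2 = 9
A[1]^2 = 3^2 = 9
A[2]^2 = 3^2 = 9
A[3]^2 = 8^2 = 64
A[4]^2 = 4^2 = 16
A[5]^2 = 4^2 = 16
Sum = 9 + 9 + 9 + 64 + 16 + 16 = 123

123


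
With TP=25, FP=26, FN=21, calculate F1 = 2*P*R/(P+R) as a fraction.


F1 = 2 * P * R / (P + R)
P = TP/(TP+FP) = 25/51 = 25/51
R = TP/(TP+FN) = 25/46 = 25/46
2 * P * R = 2 * 25/51 * 25/46 = 625/1173
P + R = 25/51 + 25/46 = 2425/2346
F1 = 625/1173 / 2425/2346 = 50/97

50/97


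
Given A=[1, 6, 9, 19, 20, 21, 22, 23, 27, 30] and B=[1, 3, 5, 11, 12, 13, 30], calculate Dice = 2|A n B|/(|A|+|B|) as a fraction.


A intersect B = [1, 30]
|A intersect B| = 2
|A| = 10, |B| = 7
Dice = 2*2 / (10+7)
= 4 / 17 = 4/17

4/17


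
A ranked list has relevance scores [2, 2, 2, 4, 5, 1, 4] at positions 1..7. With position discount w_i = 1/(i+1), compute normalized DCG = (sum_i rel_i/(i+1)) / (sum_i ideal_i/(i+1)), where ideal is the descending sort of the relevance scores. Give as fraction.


Position discount weights w_i = 1/(i+1) for i=1..7:
Weights = [1/2, 1/3, 1/4, 1/5, 1/6, 1/7, 1/8]
Actual relevance: [2, 2, 2, 4, 5, 1, 4]
DCG = 2/2 + 2/3 + 2/4 + 4/5 + 5/6 + 1/7 + 4/8 = 311/70
Ideal relevance (sorted desc): [5, 4, 4, 2, 2, 2, 1]
Ideal DCG = 5/2 + 4/3 + 4/4 + 2/5 + 2/6 + 2/7 + 1/8 = 5021/840
nDCG = DCG / ideal_DCG = 311/70 / 5021/840 = 3732/5021

3732/5021


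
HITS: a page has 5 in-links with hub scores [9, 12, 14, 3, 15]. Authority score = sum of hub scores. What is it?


Authority = sum of hub scores of in-linkers
In-link 1: hub score = 9
In-link 2: hub score = 12
In-link 3: hub score = 14
In-link 4: hub score = 3
In-link 5: hub score = 15
Authority = 9 + 12 + 14 + 3 + 15 = 53

53


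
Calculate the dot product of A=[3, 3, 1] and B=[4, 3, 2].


Dot product = sum of element-wise products
A[0]*B[0] = 3*4 = 12
A[1]*B[1] = 3*3 = 9
A[2]*B[2] = 1*2 = 2
Sum = 12 + 9 + 2 = 23

23


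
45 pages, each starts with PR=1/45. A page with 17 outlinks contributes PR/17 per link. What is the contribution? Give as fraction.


Initial PR = 1/45 = 1/45
Outlinks = 17
Contribution per link = PR / outlinks
= 1/45 / 17
= 1/765

1/765


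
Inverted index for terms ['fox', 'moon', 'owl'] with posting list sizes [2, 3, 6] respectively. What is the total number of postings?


Summing posting list sizes:
'fox': 2 postings
'moon': 3 postings
'owl': 6 postings
Total = 2 + 3 + 6 = 11

11


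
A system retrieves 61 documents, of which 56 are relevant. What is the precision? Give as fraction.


Precision = relevant_retrieved / total_retrieved
= 56 / 61
= 56 / (56 + 5)
= 56/61

56/61


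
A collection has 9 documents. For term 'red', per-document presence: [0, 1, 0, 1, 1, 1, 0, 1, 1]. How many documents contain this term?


Checking each document for 'red':
Doc 1: absent
Doc 2: present
Doc 3: absent
Doc 4: present
Doc 5: present
Doc 6: present
Doc 7: absent
Doc 8: present
Doc 9: present
df = sum of presences = 0 + 1 + 0 + 1 + 1 + 1 + 0 + 1 + 1 = 6

6


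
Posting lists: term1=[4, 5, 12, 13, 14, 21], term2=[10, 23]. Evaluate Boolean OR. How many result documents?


Boolean OR: find union of posting lists
term1 docs: [4, 5, 12, 13, 14, 21]
term2 docs: [10, 23]
Union: [4, 5, 10, 12, 13, 14, 21, 23]
|union| = 8

8


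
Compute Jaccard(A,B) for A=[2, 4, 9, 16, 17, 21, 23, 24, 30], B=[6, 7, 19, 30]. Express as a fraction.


A intersect B = [30]
|A intersect B| = 1
A union B = [2, 4, 6, 7, 9, 16, 17, 19, 21, 23, 24, 30]
|A union B| = 12
Jaccard = 1/12 = 1/12

1/12


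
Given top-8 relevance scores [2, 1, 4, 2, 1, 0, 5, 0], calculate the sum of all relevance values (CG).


Cumulative Gain = sum of relevance scores
Position 1: rel=2, running sum=2
Position 2: rel=1, running sum=3
Position 3: rel=4, running sum=7
Position 4: rel=2, running sum=9
Position 5: rel=1, running sum=10
Position 6: rel=0, running sum=10
Position 7: rel=5, running sum=15
Position 8: rel=0, running sum=15
CG = 15

15


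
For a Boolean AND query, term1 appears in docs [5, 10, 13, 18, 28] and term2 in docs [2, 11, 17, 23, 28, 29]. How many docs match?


Boolean AND: find intersection of posting lists
term1 docs: [5, 10, 13, 18, 28]
term2 docs: [2, 11, 17, 23, 28, 29]
Intersection: [28]
|intersection| = 1

1


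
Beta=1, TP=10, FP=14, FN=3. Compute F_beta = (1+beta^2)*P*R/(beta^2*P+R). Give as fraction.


P = TP/(TP+FP) = 10/24 = 5/12
R = TP/(TP+FN) = 10/13 = 10/13
beta^2 = 1^2 = 1
(1 + beta^2) = 2
Numerator = (1+beta^2)*P*R = 25/39
Denominator = beta^2*P + R = 5/12 + 10/13 = 185/156
F_beta = 20/37

20/37


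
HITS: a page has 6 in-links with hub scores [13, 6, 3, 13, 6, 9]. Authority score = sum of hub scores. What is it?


Authority = sum of hub scores of in-linkers
In-link 1: hub score = 13
In-link 2: hub score = 6
In-link 3: hub score = 3
In-link 4: hub score = 13
In-link 5: hub score = 6
In-link 6: hub score = 9
Authority = 13 + 6 + 3 + 13 + 6 + 9 = 50

50


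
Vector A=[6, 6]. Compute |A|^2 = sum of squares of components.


|A|^2 = sum of squared components
A[0]^2 = 6^2 = 36
A[1]^2 = 6^2 = 36
Sum = 36 + 36 = 72

72


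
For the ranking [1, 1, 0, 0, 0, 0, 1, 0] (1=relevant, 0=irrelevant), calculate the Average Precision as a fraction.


Computing P@k for each relevant position:
Position 1: relevant, P@1 = 1/1 = 1
Position 2: relevant, P@2 = 2/2 = 1
Position 3: not relevant
Position 4: not relevant
Position 5: not relevant
Position 6: not relevant
Position 7: relevant, P@7 = 3/7 = 3/7
Position 8: not relevant
Sum of P@k = 1 + 1 + 3/7 = 17/7
AP = 17/7 / 3 = 17/21

17/21


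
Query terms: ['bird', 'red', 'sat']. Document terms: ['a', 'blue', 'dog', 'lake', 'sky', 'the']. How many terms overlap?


Query terms: ['bird', 'red', 'sat']
Document terms: ['a', 'blue', 'dog', 'lake', 'sky', 'the']
Common terms: []
Overlap count = 0

0


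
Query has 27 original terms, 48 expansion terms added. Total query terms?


Original terms: 27
Expansion terms: 48
Total = 27 + 48 = 75

75


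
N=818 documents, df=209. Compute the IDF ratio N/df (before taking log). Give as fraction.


IDF ratio = N / df
= 818 / 209
= 818/209

818/209


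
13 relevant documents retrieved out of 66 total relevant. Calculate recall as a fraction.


Recall = retrieved_relevant / total_relevant
= 13 / 66
= 13 / (13 + 53)
= 13/66

13/66


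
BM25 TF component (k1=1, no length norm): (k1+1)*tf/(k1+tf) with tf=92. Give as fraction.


BM25 TF component = (k1+1)*tf / (k1+tf)
k1 = 1, tf = 92
Numerator = (1+1)*92 = 184
Denominator = 1 + 92 = 93
= 184/93 = 184/93

184/93


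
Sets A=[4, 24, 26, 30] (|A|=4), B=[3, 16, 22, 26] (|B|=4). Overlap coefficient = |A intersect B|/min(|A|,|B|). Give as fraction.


A intersect B = [26]
|A intersect B| = 1
min(|A|, |B|) = min(4, 4) = 4
Overlap = 1 / 4 = 1/4

1/4


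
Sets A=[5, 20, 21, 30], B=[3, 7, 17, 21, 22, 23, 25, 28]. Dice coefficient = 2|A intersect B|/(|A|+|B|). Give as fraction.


A intersect B = [21]
|A intersect B| = 1
|A| = 4, |B| = 8
Dice = 2*1 / (4+8)
= 2 / 12 = 1/6

1/6


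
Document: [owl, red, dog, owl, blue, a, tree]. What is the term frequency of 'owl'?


Document has 7 words
Scanning for 'owl':
Found at positions: [0, 3]
Count = 2

2


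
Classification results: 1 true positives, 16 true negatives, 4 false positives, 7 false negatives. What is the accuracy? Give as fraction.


Accuracy = (TP + TN) / (TP + TN + FP + FN)
TP + TN = 1 + 16 = 17
Total = 1 + 16 + 4 + 7 = 28
Accuracy = 17 / 28 = 17/28

17/28


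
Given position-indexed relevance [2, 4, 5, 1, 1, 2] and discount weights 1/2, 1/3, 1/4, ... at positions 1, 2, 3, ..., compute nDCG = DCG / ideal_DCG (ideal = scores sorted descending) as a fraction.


Position discount weights w_i = 1/(i+1) for i=1..6:
Weights = [1/2, 1/3, 1/4, 1/5, 1/6, 1/7]
Actual relevance: [2, 4, 5, 1, 1, 2]
DCG = 2/2 + 4/3 + 5/4 + 1/5 + 1/6 + 2/7 = 593/140
Ideal relevance (sorted desc): [5, 4, 2, 2, 1, 1]
Ideal DCG = 5/2 + 4/3 + 2/4 + 2/5 + 1/6 + 1/7 = 353/70
nDCG = DCG / ideal_DCG = 593/140 / 353/70 = 593/706

593/706


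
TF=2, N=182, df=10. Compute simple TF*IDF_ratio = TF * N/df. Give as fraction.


TF * (N/df)
= 2 * (182/10)
= 2 * 91/5
= 182/5

182/5


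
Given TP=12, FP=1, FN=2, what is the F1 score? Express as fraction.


F1 = 2 * P * R / (P + R)
P = TP/(TP+FP) = 12/13 = 12/13
R = TP/(TP+FN) = 12/14 = 6/7
2 * P * R = 2 * 12/13 * 6/7 = 144/91
P + R = 12/13 + 6/7 = 162/91
F1 = 144/91 / 162/91 = 8/9

8/9


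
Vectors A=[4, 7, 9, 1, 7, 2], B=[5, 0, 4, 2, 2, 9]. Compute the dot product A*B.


Dot product = sum of element-wise products
A[0]*B[0] = 4*5 = 20
A[1]*B[1] = 7*0 = 0
A[2]*B[2] = 9*4 = 36
A[3]*B[3] = 1*2 = 2
A[4]*B[4] = 7*2 = 14
A[5]*B[5] = 2*9 = 18
Sum = 20 + 0 + 36 + 2 + 14 + 18 = 90

90


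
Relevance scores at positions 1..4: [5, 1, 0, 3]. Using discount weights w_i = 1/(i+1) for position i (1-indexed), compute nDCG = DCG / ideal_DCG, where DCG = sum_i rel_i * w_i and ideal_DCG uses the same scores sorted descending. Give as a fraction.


Position discount weights w_i = 1/(i+1) for i=1..4:
Weights = [1/2, 1/3, 1/4, 1/5]
Actual relevance: [5, 1, 0, 3]
DCG = 5/2 + 1/3 + 0/4 + 3/5 = 103/30
Ideal relevance (sorted desc): [5, 3, 1, 0]
Ideal DCG = 5/2 + 3/3 + 1/4 + 0/5 = 15/4
nDCG = DCG / ideal_DCG = 103/30 / 15/4 = 206/225

206/225


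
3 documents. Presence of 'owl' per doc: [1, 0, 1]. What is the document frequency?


Checking each document for 'owl':
Doc 1: present
Doc 2: absent
Doc 3: present
df = sum of presences = 1 + 0 + 1 = 2

2


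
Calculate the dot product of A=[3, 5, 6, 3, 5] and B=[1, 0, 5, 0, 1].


Dot product = sum of element-wise products
A[0]*B[0] = 3*1 = 3
A[1]*B[1] = 5*0 = 0
A[2]*B[2] = 6*5 = 30
A[3]*B[3] = 3*0 = 0
A[4]*B[4] = 5*1 = 5
Sum = 3 + 0 + 30 + 0 + 5 = 38

38


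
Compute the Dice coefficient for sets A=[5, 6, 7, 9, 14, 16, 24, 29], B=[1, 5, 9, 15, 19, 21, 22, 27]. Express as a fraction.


A intersect B = [5, 9]
|A intersect B| = 2
|A| = 8, |B| = 8
Dice = 2*2 / (8+8)
= 4 / 16 = 1/4

1/4


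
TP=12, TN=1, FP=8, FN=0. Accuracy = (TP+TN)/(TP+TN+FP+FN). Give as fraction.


Accuracy = (TP + TN) / (TP + TN + FP + FN)
TP + TN = 12 + 1 = 13
Total = 12 + 1 + 8 + 0 = 21
Accuracy = 13 / 21 = 13/21

13/21


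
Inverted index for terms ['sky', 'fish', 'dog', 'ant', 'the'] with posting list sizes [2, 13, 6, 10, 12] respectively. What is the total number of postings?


Summing posting list sizes:
'sky': 2 postings
'fish': 13 postings
'dog': 6 postings
'ant': 10 postings
'the': 12 postings
Total = 2 + 13 + 6 + 10 + 12 = 43

43


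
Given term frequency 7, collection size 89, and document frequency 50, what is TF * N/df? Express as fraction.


TF * (N/df)
= 7 * (89/50)
= 7 * 89/50
= 623/50

623/50


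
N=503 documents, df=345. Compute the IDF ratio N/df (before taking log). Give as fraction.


IDF ratio = N / df
= 503 / 345
= 503/345

503/345


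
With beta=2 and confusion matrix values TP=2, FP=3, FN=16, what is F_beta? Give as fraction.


P = TP/(TP+FP) = 2/5 = 2/5
R = TP/(TP+FN) = 2/18 = 1/9
beta^2 = 2^2 = 4
(1 + beta^2) = 5
Numerator = (1+beta^2)*P*R = 2/9
Denominator = beta^2*P + R = 8/5 + 1/9 = 77/45
F_beta = 10/77

10/77


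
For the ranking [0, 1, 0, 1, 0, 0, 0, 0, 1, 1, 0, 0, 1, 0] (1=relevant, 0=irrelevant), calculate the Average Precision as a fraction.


Computing P@k for each relevant position:
Position 1: not relevant
Position 2: relevant, P@2 = 1/2 = 1/2
Position 3: not relevant
Position 4: relevant, P@4 = 2/4 = 1/2
Position 5: not relevant
Position 6: not relevant
Position 7: not relevant
Position 8: not relevant
Position 9: relevant, P@9 = 3/9 = 1/3
Position 10: relevant, P@10 = 4/10 = 2/5
Position 11: not relevant
Position 12: not relevant
Position 13: relevant, P@13 = 5/13 = 5/13
Position 14: not relevant
Sum of P@k = 1/2 + 1/2 + 1/3 + 2/5 + 5/13 = 413/195
AP = 413/195 / 5 = 413/975

413/975


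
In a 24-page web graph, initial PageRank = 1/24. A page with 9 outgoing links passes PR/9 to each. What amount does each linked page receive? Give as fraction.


Initial PR = 1/24 = 1/24
Outlinks = 9
Contribution per link = PR / outlinks
= 1/24 / 9
= 1/216

1/216


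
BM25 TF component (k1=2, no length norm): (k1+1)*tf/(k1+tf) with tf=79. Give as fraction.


BM25 TF component = (k1+1)*tf / (k1+tf)
k1 = 2, tf = 79
Numerator = (2+1)*79 = 237
Denominator = 2 + 79 = 81
= 237/81 = 79/27

79/27


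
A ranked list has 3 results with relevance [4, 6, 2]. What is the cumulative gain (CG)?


Cumulative Gain = sum of relevance scores
Position 1: rel=4, running sum=4
Position 2: rel=6, running sum=10
Position 3: rel=2, running sum=12
CG = 12

12


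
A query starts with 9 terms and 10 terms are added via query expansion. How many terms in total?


Original terms: 9
Expansion terms: 10
Total = 9 + 10 = 19

19


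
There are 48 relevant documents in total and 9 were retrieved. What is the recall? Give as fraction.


Recall = retrieved_relevant / total_relevant
= 9 / 48
= 9 / (9 + 39)
= 3/16

3/16


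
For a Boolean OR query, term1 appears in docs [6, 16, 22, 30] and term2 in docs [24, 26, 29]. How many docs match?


Boolean OR: find union of posting lists
term1 docs: [6, 16, 22, 30]
term2 docs: [24, 26, 29]
Union: [6, 16, 22, 24, 26, 29, 30]
|union| = 7

7


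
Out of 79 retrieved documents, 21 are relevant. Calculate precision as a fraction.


Precision = relevant_retrieved / total_retrieved
= 21 / 79
= 21 / (21 + 58)
= 21/79

21/79


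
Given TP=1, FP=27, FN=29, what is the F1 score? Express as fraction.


F1 = 2 * P * R / (P + R)
P = TP/(TP+FP) = 1/28 = 1/28
R = TP/(TP+FN) = 1/30 = 1/30
2 * P * R = 2 * 1/28 * 1/30 = 1/420
P + R = 1/28 + 1/30 = 29/420
F1 = 1/420 / 29/420 = 1/29

1/29


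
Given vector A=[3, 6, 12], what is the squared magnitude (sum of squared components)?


|A|^2 = sum of squared components
A[0]^2 = 3^2 = 9
A[1]^2 = 6^2 = 36
A[2]^2 = 12^2 = 144
Sum = 9 + 36 + 144 = 189

189


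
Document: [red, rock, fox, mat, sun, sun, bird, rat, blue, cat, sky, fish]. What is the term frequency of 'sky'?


Document has 12 words
Scanning for 'sky':
Found at positions: [10]
Count = 1

1


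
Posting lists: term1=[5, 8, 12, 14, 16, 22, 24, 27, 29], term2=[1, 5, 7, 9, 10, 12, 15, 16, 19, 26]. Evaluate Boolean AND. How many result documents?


Boolean AND: find intersection of posting lists
term1 docs: [5, 8, 12, 14, 16, 22, 24, 27, 29]
term2 docs: [1, 5, 7, 9, 10, 12, 15, 16, 19, 26]
Intersection: [5, 12, 16]
|intersection| = 3

3


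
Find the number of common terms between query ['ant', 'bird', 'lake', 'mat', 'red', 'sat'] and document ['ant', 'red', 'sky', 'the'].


Query terms: ['ant', 'bird', 'lake', 'mat', 'red', 'sat']
Document terms: ['ant', 'red', 'sky', 'the']
Common terms: ['ant', 'red']
Overlap count = 2

2


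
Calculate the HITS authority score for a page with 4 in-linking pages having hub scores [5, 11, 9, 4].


Authority = sum of hub scores of in-linkers
In-link 1: hub score = 5
In-link 2: hub score = 11
In-link 3: hub score = 9
In-link 4: hub score = 4
Authority = 5 + 11 + 9 + 4 = 29

29


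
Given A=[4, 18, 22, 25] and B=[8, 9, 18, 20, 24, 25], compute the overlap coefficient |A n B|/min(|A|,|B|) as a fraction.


A intersect B = [18, 25]
|A intersect B| = 2
min(|A|, |B|) = min(4, 6) = 4
Overlap = 2 / 4 = 1/2

1/2


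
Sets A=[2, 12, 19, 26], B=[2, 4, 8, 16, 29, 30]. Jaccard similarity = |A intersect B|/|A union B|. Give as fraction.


A intersect B = [2]
|A intersect B| = 1
A union B = [2, 4, 8, 12, 16, 19, 26, 29, 30]
|A union B| = 9
Jaccard = 1/9 = 1/9

1/9


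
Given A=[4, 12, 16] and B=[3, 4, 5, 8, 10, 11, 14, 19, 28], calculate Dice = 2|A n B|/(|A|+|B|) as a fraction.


A intersect B = [4]
|A intersect B| = 1
|A| = 3, |B| = 9
Dice = 2*1 / (3+9)
= 2 / 12 = 1/6

1/6


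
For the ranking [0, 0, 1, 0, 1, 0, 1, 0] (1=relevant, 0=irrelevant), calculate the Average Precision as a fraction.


Computing P@k for each relevant position:
Position 1: not relevant
Position 2: not relevant
Position 3: relevant, P@3 = 1/3 = 1/3
Position 4: not relevant
Position 5: relevant, P@5 = 2/5 = 2/5
Position 6: not relevant
Position 7: relevant, P@7 = 3/7 = 3/7
Position 8: not relevant
Sum of P@k = 1/3 + 2/5 + 3/7 = 122/105
AP = 122/105 / 3 = 122/315

122/315


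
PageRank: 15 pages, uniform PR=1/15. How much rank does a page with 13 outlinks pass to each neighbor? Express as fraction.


Initial PR = 1/15 = 1/15
Outlinks = 13
Contribution per link = PR / outlinks
= 1/15 / 13
= 1/195

1/195


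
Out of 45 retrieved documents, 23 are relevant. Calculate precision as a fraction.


Precision = relevant_retrieved / total_retrieved
= 23 / 45
= 23 / (23 + 22)
= 23/45

23/45


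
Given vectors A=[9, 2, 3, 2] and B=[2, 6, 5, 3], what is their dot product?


Dot product = sum of element-wise products
A[0]*B[0] = 9*2 = 18
A[1]*B[1] = 2*6 = 12
A[2]*B[2] = 3*5 = 15
A[3]*B[3] = 2*3 = 6
Sum = 18 + 12 + 15 + 6 = 51

51


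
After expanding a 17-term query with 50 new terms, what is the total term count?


Original terms: 17
Expansion terms: 50
Total = 17 + 50 = 67

67


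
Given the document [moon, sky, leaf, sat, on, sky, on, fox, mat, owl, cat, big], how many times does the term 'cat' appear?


Document has 12 words
Scanning for 'cat':
Found at positions: [10]
Count = 1

1


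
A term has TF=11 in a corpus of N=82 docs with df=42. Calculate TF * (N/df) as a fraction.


TF * (N/df)
= 11 * (82/42)
= 11 * 41/21
= 451/21

451/21


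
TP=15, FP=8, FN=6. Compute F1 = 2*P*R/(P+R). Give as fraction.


F1 = 2 * P * R / (P + R)
P = TP/(TP+FP) = 15/23 = 15/23
R = TP/(TP+FN) = 15/21 = 5/7
2 * P * R = 2 * 15/23 * 5/7 = 150/161
P + R = 15/23 + 5/7 = 220/161
F1 = 150/161 / 220/161 = 15/22

15/22


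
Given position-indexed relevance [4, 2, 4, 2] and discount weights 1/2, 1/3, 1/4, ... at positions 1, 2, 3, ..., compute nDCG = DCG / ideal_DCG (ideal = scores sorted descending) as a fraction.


Position discount weights w_i = 1/(i+1) for i=1..4:
Weights = [1/2, 1/3, 1/4, 1/5]
Actual relevance: [4, 2, 4, 2]
DCG = 4/2 + 2/3 + 4/4 + 2/5 = 61/15
Ideal relevance (sorted desc): [4, 4, 2, 2]
Ideal DCG = 4/2 + 4/3 + 2/4 + 2/5 = 127/30
nDCG = DCG / ideal_DCG = 61/15 / 127/30 = 122/127

122/127


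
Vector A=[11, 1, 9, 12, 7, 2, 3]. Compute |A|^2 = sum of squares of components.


|A|^2 = sum of squared components
A[0]^2 = 11^2 = 121
A[1]^2 = 1^2 = 1
A[2]^2 = 9^2 = 81
A[3]^2 = 12^2 = 144
A[4]^2 = 7^2 = 49
A[5]^2 = 2^2 = 4
A[6]^2 = 3^2 = 9
Sum = 121 + 1 + 81 + 144 + 49 + 4 + 9 = 409

409


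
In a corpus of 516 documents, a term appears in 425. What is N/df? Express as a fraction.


IDF ratio = N / df
= 516 / 425
= 516/425

516/425


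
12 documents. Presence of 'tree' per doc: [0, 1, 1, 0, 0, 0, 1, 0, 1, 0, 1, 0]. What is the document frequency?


Checking each document for 'tree':
Doc 1: absent
Doc 2: present
Doc 3: present
Doc 4: absent
Doc 5: absent
Doc 6: absent
Doc 7: present
Doc 8: absent
Doc 9: present
Doc 10: absent
Doc 11: present
Doc 12: absent
df = sum of presences = 0 + 1 + 1 + 0 + 0 + 0 + 1 + 0 + 1 + 0 + 1 + 0 = 5

5


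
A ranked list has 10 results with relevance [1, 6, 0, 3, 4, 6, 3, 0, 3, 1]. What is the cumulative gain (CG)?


Cumulative Gain = sum of relevance scores
Position 1: rel=1, running sum=1
Position 2: rel=6, running sum=7
Position 3: rel=0, running sum=7
Position 4: rel=3, running sum=10
Position 5: rel=4, running sum=14
Position 6: rel=6, running sum=20
Position 7: rel=3, running sum=23
Position 8: rel=0, running sum=23
Position 9: rel=3, running sum=26
Position 10: rel=1, running sum=27
CG = 27

27


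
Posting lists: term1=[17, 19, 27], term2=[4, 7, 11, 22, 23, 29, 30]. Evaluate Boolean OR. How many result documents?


Boolean OR: find union of posting lists
term1 docs: [17, 19, 27]
term2 docs: [4, 7, 11, 22, 23, 29, 30]
Union: [4, 7, 11, 17, 19, 22, 23, 27, 29, 30]
|union| = 10

10


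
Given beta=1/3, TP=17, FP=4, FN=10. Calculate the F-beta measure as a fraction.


P = TP/(TP+FP) = 17/21 = 17/21
R = TP/(TP+FN) = 17/27 = 17/27
beta^2 = 1/3^2 = 1/9
(1 + beta^2) = 10/9
Numerator = (1+beta^2)*P*R = 2890/5103
Denominator = beta^2*P + R = 17/189 + 17/27 = 136/189
F_beta = 85/108

85/108


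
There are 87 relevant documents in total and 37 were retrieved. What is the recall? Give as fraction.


Recall = retrieved_relevant / total_relevant
= 37 / 87
= 37 / (37 + 50)
= 37/87

37/87


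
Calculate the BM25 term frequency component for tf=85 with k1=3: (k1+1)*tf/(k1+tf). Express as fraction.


BM25 TF component = (k1+1)*tf / (k1+tf)
k1 = 3, tf = 85
Numerator = (3+1)*85 = 340
Denominator = 3 + 85 = 88
= 340/88 = 85/22

85/22


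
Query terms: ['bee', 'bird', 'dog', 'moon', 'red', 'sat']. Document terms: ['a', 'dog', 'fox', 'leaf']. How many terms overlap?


Query terms: ['bee', 'bird', 'dog', 'moon', 'red', 'sat']
Document terms: ['a', 'dog', 'fox', 'leaf']
Common terms: ['dog']
Overlap count = 1

1


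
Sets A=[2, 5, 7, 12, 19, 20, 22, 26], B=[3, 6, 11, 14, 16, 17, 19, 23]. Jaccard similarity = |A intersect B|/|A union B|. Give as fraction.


A intersect B = [19]
|A intersect B| = 1
A union B = [2, 3, 5, 6, 7, 11, 12, 14, 16, 17, 19, 20, 22, 23, 26]
|A union B| = 15
Jaccard = 1/15 = 1/15

1/15


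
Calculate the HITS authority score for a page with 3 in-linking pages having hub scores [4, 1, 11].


Authority = sum of hub scores of in-linkers
In-link 1: hub score = 4
In-link 2: hub score = 1
In-link 3: hub score = 11
Authority = 4 + 1 + 11 = 16

16


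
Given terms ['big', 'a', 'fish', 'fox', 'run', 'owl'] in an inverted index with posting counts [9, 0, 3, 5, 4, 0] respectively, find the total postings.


Summing posting list sizes:
'big': 9 postings
'a': 0 postings
'fish': 3 postings
'fox': 5 postings
'run': 4 postings
'owl': 0 postings
Total = 9 + 0 + 3 + 5 + 4 + 0 = 21

21


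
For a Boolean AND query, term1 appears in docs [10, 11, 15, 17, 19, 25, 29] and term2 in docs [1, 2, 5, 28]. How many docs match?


Boolean AND: find intersection of posting lists
term1 docs: [10, 11, 15, 17, 19, 25, 29]
term2 docs: [1, 2, 5, 28]
Intersection: []
|intersection| = 0

0


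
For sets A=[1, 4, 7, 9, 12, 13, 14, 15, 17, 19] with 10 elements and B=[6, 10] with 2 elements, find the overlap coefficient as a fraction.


A intersect B = []
|A intersect B| = 0
min(|A|, |B|) = min(10, 2) = 2
Overlap = 0 / 2 = 0

0


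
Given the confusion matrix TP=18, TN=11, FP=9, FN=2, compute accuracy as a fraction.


Accuracy = (TP + TN) / (TP + TN + FP + FN)
TP + TN = 18 + 11 = 29
Total = 18 + 11 + 9 + 2 = 40
Accuracy = 29 / 40 = 29/40

29/40
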